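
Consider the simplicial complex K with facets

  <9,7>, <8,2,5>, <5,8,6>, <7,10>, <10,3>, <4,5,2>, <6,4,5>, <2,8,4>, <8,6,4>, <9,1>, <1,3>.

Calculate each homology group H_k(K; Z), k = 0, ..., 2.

We work with the vertex ordering 1 < 2 < 3 < 4 < 5 < 6 < 7 < 8 < 9 < 10. The simplices of K, each written with vertices in increasing order, are:

  0-simplices (10): [1], [2], [3], [4], [5], [6], [7], [8], [9], [10]
  1-simplices (14): [1,3], [1,9], [2,4], [2,5], [2,8], [3,10], [4,5], [4,6], [4,8], [5,6], [5,8], [6,8], [7,9], [7,10]
  2-simplices (6): [2,4,5], [2,4,8], [2,5,8], [4,5,6], [4,6,8], [5,6,8]

Hence C_0 ≅ Z^10, C_1 ≅ Z^14, C_2 ≅ Z^6.

The boundary map ∂_1: C_1 → C_0 sends each edge [p,q] (with p < q) to q − p.
As a 10×14 matrix over Z this has rank 8, with invariant factors (1,1,1,1,1,1,1,1).

∂_2: C_2 → C_1 maps a triangle to the signed sum of its edges. For instance
  ∂[2,4,5] = [4,5] − [2,5] + [2,4],
  ∂[5,6,8] = [6,8] − [5,8] + [5,6].
This gives a 14×6 integer matrix of rank 5; reducing to Smith normal form yields diagonal entries (1,1,1,1,1).

Reading off H_k = ker ∂_k / im ∂_{k+1}:

  H_0: rank C_0 − rank ∂_1 = 10 − 8 = 2, and the invariant factors of ∂_1 are all 1, so H_0 ≅ Z^2.
  H_1: rank ker ∂_1 − rank ∂_2 = (14 − 8) − 5 = 1, and the invariant factors of ∂_2 are all 1, so H_1 ≅ Z.
  H_2: rank ker ∂_2 − rank ∂_3 = (6 − 5) − 0 = 1, and there is no ∂_3, so H_2 ≅ Z.

As a check, the Euler characteristic is 10 − 14 + 6 = 2, which agrees with 2 − 1 + 1 = 2.

H_0 = Z^2,  H_1 = Z,  H_2 = Z.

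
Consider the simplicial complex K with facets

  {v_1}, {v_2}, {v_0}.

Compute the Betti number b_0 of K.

Take the total order v_0 < v_1 < v_2 on the vertex set. Then K (dimension 0) consists of the simplices:

  0-simplices (3): [v_0], [v_1], [v_2]

giving chain groups C_0 ≅ Z^3.

Computing H_k = (kernel of ∂_k) / (image of ∂_{k+1}):

  H_0: rank C_0 − rank ∂_1 = 3 − 0 = 3, and there is no ∂_1, so H_0 = Z^3.

Hence the Betti numbers are b_0 = 3.

b_0 = 3.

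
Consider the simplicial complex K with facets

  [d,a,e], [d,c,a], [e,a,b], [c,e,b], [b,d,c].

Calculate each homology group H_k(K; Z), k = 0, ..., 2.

Fix the vertex order a < b < c < d < e and write every simplex with vertices in increasing order. Then dim K = 2 and the simplices of K are:

  0-simplices (5): a, b, c, d, e
  1-simplices (10): ab, ac, ad, ae, bc, bd, be, cd, ce, de
  2-simplices (5): abe, acd, ade, bcd, bce

so the chain groups are C_0 ≅ Z^5, C_1 ≅ Z^10, C_2 ≅ Z^5.

∂_1: C_1 → C_0 sends each edge [p,q] (with p < q) to q − p.
This gives a 5×10 integer matrix of rank 4; reducing to Smith normal form yields diagonal entries (1,1,1,1).

Boundary ∂_2: C_2 → C_1 maps a triangle to the signed sum of its edges. For instance
  ∂abe = be − ae + ab,
  ∂ade = de − ae + ad.
The 10×5 boundary matrix has rank 5 and Smith normal form diag(1,1,1,1,1).

Now H_k = ker ∂_k / im ∂_{k+1}, so:

  H_0: rank C_0 − rank ∂_1 = 5 − 4 = 1, and the invariant factors of ∂_1 are all 1, so H_0 = Z.
  H_1: rank ker ∂_1 − rank ∂_2 = (10 − 4) − 5 = 1, and the invariant factors of ∂_2 are all 1, so H_1 = Z.
  H_2: rank ker ∂_2 − rank ∂_3 = (5 − 5) − 0 = 0, and there is no ∂_3, so H_2 = 0.

As a check, the Euler characteristic is 5 − 10 + 5 = 0, which agrees with 1 − 1 + 0 = 0.

H_0 ≅ Z,  H_1 ≅ Z,  H_2 = 0.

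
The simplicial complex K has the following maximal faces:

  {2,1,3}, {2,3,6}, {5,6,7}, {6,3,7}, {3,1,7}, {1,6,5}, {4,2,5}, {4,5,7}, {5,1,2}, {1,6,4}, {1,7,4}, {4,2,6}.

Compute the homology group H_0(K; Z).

We work with the vertex ordering 1 < 2 < 3 < 4 < 5 < 6 < 7. The simplices of K, each written with vertices in increasing order, are:

  0-simplices (7): [1], [2], [3], [4], [5], [6], [7]
  1-simplices (18): [1,2], [1,3], [1,4], [1,5], [1,6], [1,7], [2,3], [2,4], [2,5], [2,6], [3,6], [3,7], [4,5], [4,6], [4,7], [5,6], [5,7], [6,7]
  2-simplices (12): [1,2,3], [1,2,5], [1,3,7], [1,4,6], [1,4,7], [1,5,6], [2,3,6], [2,4,5], [2,4,6], [3,6,7], [4,5,7], [5,6,7]

Hence C_0 ≅ Z^7, C_1 ≅ Z^18, C_2 ≅ Z^12.

∂_1: C_1 → C_0 sends each edge [p,q] (with p < q) to q − p. For instance
  ∂[5,7] = [7] − [5].
As a 7×18 matrix over Z this has rank 6, with invariant factors (1,1,1,1,1,1).

Boundary ∂_2: C_2 → C_1 acts by ∂[p,q,r] = [q,r] − [p,r] + [p,q]. For instance
  ∂[1,4,6] = [4,6] − [1,6] + [1,4],
  ∂[2,4,5] = [4,5] − [2,5] + [2,4].
As a 18×12 matrix over Z this has rank 12, with invariant factors (1,1,1,1,1,1,1,1,1,1,1,2).

Now H_k = ker ∂_k / im ∂_{k+1}, so:

  H_0: rank C_0 − rank ∂_1 = 7 − 6 = 1, and the invariant factors of ∂_1 are all 1, so H_0 = Z.

H_0 = Z.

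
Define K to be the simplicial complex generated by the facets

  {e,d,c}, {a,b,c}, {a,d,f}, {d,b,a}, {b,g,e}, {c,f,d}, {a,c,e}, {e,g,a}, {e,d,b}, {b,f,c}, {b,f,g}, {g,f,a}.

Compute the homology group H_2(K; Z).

H_2 = 0.

Order the vertices as a < b < c < d < e < f < g. Listing each simplex with vertices in this order, K has dimension 2 with simplices:

  0-simplices (7): a, b, c, d, e, f, g
  1-simplices (18): ab, ac, ad, ae, af, ag, bc, bd, be, bf, bg, cd, ce, cf, de, df, eg, fg
  2-simplices (12): abc, abd, ace, adf, aeg, afg, bcf, bde, beg, bfg, cde, cdf

giving chain groups C_0 ≅ Z^7, C_1 ≅ Z^18, C_2 ≅ Z^12.

Boundary ∂_1: C_1 → C_0 maps an edge to its endpoints' difference, ∂[p,q] = q − p. For instance
  ∂bd = d − b.
This gives a 7×18 integer matrix of rank 6; reducing to Smith normal form yields diagonal entries (1,1,1,1,1,1).

∂_2: C_2 → C_1 sends each 2-simplex [p,q,r] to [q,r] − [p,r] + [p,q]. For instance
  ∂adf = df − af + ad,
  ∂ace = ce − ae + ac.
The resulting 18×12 matrix has rank 12, and its Smith normal form has invariant factors (1,1,1,1,1,1,1,1,1,1,1,2).

Reading off H_k = ker ∂_k / im ∂_{k+1}:

  H_2: rank ker ∂_2 − rank ∂_3 = (12 − 12) − 0 = 0, and there is no ∂_3, so H_2 ≅ 0.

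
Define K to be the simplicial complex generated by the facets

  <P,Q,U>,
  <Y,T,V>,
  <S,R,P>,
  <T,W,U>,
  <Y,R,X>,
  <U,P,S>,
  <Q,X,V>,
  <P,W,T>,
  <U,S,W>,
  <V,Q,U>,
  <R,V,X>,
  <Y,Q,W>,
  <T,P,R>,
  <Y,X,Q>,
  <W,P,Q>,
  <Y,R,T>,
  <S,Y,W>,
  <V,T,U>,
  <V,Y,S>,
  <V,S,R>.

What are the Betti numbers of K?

Fix the vertex order P < Q < R < S < T < U < V < W < X < Y and write every simplex with vertices in increasing order. Then dim K = 2 and the simplices of K are:

  0-simplices (10): P, Q, R, S, T, U, V, W, X, Y
  1-simplices (30): PQ, PR, PS, PT, PU, PW, QU, QV, QW, QX, QY, RS, RT, RV, RX, RY, SU, SV, SW, SY, TU, TV, TW, TY, UV, UW, VX, VY, WY, XY
  2-simplices (20): PQU, PQW, PRS, PRT, PSU, PTW, QUV, QVX, QWY, QXY, RSV, RTY, RVX, RXY, SUW, SVY, SWY, TUV, TUW, TVY

so the chain groups are C_0 ≅ Z^10, C_1 ≅ Z^30, C_2 ≅ Z^20.

The boundary map ∂_1: C_1 → C_0 maps an edge to its endpoints' difference, ∂[p,q] = q − p. For instance
  ∂TW = W − T.
The 10×30 boundary matrix has rank 9 and Smith normal form diag(1,1,1,1,1,1,1,1,1).

Boundary ∂_2: C_2 → C_1 maps a triangle to the signed sum of its edges. For instance
  ∂PRS = RS − PS + PR,
  ∂PQU = QU − PU + PQ.
As a 30×20 matrix over Z this has rank 20, with invariant factors (1,1,1,1,1,1,1,1,1,1,1,1,1,1,1,1,1,1,1,2).

Computing H_k = (kernel of ∂_k) / (image of ∂_{k+1}):

  H_0: rank C_0 − rank ∂_1 = 10 − 9 = 1, and the invariant factors of ∂_1 are all 1, so H_0 ≅ Z.
  H_1: rank ker ∂_1 − rank ∂_2 = (30 − 9) − 20 = 1, and ∂_2 has invariant factor 2 > 1, so H_1 ≅ Z ⊕ Z/2.
  H_2: rank ker ∂_2 − rank ∂_3 = (20 − 20) − 0 = 0, and there is no ∂_3, so H_2 ≅ 0.

Hence the Betti numbers are b_0 = 1, b_1 = 1, b_2 = 0.

b_0 = 1, b_1 = 1, b_2 = 0.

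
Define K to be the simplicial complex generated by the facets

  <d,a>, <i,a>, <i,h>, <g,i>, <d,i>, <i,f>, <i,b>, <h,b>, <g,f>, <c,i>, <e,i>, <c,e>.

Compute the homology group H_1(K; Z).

H_1 ≅ Z^4.

We work with the vertex ordering a < b < c < d < e < f < g < h < i. The simplices of K, each written with vertices in increasing order, are:

  0-simplices (9): a, b, c, d, e, f, g, h, i
  1-simplices (12): ad, ai, bh, bi, ce, ci, di, ei, fg, fi, gi, hi

Hence C_0 ≅ Z^9, C_1 ≅ Z^12.

Boundary ∂_1: C_1 → C_0 maps an edge to its endpoints' difference, ∂[p,q] = q − p. For instance
  ∂ce = e − c.
As a 9×12 matrix over Z this has rank 8, with invariant factors (1,1,1,1,1,1,1,1).

From H_k ≅ ker(∂_k) / im(∂_{k+1}) we obtain:

  H_1: rank ker ∂_1 − rank ∂_2 = (12 − 8) − 0 = 4, and there is no ∂_2, so H_1 ≅ Z^4.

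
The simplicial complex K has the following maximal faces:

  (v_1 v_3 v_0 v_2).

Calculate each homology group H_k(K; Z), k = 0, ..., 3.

H_0 ≅ Z,  H_1 = 0,  H_2 = 0,  H_3 = 0.

Order the vertices as v_0 < v_1 < v_2 < v_3. Listing each simplex with vertices in this order, K has dimension 3 with simplices:

  0-simplices (4): [v_0], [v_1], [v_2], [v_3]
  1-simplices (6): [v_0,v_1], [v_0,v_2], [v_0,v_3], [v_1,v_2], [v_1,v_3], [v_2,v_3]
  2-simplices (4): [v_0,v_1,v_2], [v_0,v_1,v_3], [v_0,v_2,v_3], [v_1,v_2,v_3]
  3-simplices (1): [v_0,v_1,v_2,v_3]

Hence C_0 ≅ Z^4, C_1 ≅ Z^6, C_2 ≅ Z^4, C_3 ≅ Z^1.

Boundary ∂_1: C_1 → C_0 maps an edge to its endpoints' difference, ∂[p,q] = q − p. For instance
  ∂[v_0,v_2] = [v_2] − [v_0].
This gives a 4×6 integer matrix of rank 3; reducing to Smith normal form yields diagonal entries (1,1,1).

Boundary ∂_2: C_2 → C_1 acts by ∂[p,q,r] = [q,r] − [p,r] + [p,q]. For instance
  ∂[v_1,v_2,v_3] = [v_2,v_3] − [v_1,v_3] + [v_1,v_2],
  ∂[v_0,v_1,v_3] = [v_1,v_3] − [v_0,v_3] + [v_0,v_1].
This gives a 6×4 integer matrix of rank 3; reducing to Smith normal form yields diagonal entries (1,1,1).

The boundary map ∂_3: C_3 → C_2 sends each 3-simplex σ to the alternating sum Σ_i (−1)^i (σ with its i-th vertex removed). For instance
  ∂[v_0,v_1,v_2,v_3] = [v_1,v_2,v_3] − [v_0,v_2,v_3] + [v_0,v_1,v_3] − [v_0,v_1,v_2].
This gives a 4×1 integer matrix of rank 1; reducing to Smith normal form yields diagonal entries (1).

From H_k ≅ ker(∂_k) / im(∂_{k+1}) we obtain:

  H_0: rank C_0 − rank ∂_1 = 4 − 3 = 1, and the invariant factors of ∂_1 are all 1, so H_0 = Z.
  H_1: rank ker ∂_1 − rank ∂_2 = (6 − 3) − 3 = 0, and the invariant factors of ∂_2 are all 1, so H_1 = 0.
  H_2: rank ker ∂_2 − rank ∂_3 = (4 − 3) − 1 = 0, and the invariant factors of ∂_3 are all 1, so H_2 = 0.
  H_3: rank ker ∂_3 − rank ∂_4 = (1 − 1) − 0 = 0, and there is no ∂_4, so H_3 = 0.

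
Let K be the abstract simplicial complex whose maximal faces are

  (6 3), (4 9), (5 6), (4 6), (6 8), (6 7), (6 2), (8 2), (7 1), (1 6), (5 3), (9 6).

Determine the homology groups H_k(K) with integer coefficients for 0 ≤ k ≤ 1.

Take the total order 1 < 2 < 3 < 4 < 5 < 6 < 7 < 8 < 9 on the vertex set. Then K (dimension 1) consists of the simplices:

  0-simplices (9): [1], [2], [3], [4], [5], [6], [7], [8], [9]
  1-simplices (12): [1,6], [1,7], [2,6], [2,8], [3,5], [3,6], [4,6], [4,9], [5,6], [6,7], [6,8], [6,9]

giving chain groups C_0 ≅ Z^9, C_1 ≅ Z^12.

∂_1: C_1 → C_0 is given by ∂[p,q] = [q] − [p].
As a 9×12 matrix over Z this has rank 8, with invariant factors (1,1,1,1,1,1,1,1).

Reading off H_k = ker ∂_k / im ∂_{k+1}:

  H_0: rank C_0 − rank ∂_1 = 9 − 8 = 1, and the invariant factors of ∂_1 are all 1, so H_0 ≅ Z.
  H_1: rank ker ∂_1 − rank ∂_2 = (12 − 8) − 0 = 4, and there is no ∂_2, so H_1 ≅ Z^4.

As a check, the Euler characteristic is 9 − 12 = -3, which agrees with 1 − 4 = -3.

H_0 ≅ Z,  H_1 ≅ Z^4.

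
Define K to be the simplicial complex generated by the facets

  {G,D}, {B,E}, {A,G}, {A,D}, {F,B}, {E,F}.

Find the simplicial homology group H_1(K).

H_1 = Z^2.

Fix the vertex order A < B < D < E < F < G and write every simplex with vertices in increasing order. Then dim K = 1 and the simplices of K are:

  0-simplices (6): A, B, D, E, F, G
  1-simplices (6): AD, AG, BE, BF, DG, EF

so the chain groups are C_0 ≅ Z^6, C_1 ≅ Z^6.

The boundary map ∂_1: C_1 → C_0 maps an edge to its endpoints' difference, ∂[p,q] = q − p. For instance
  ∂BF = F − B.
The resulting 6×6 matrix has rank 4, and its Smith normal form has invariant factors (1,1,1,1).

Reading off H_k = ker ∂_k / im ∂_{k+1}:

  H_1: rank ker ∂_1 − rank ∂_2 = (6 − 4) − 0 = 2, and there is no ∂_2, so H_1 ≅ Z^2.

(K is a triangulation of the disjoint union of the circle S^1 and the circle S^1.)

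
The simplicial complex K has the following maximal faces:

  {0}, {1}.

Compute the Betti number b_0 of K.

Fix the vertex order 0 < 1 and write every simplex with vertices in increasing order. Then dim K = 0 and the simplices of K are:

  0-simplices (2): [0], [1]

so the chain groups are C_0 ≅ Z^2.

From H_k ≅ ker(∂_k) / im(∂_{k+1}) we obtain:

  H_0: rank C_0 − rank ∂_1 = 2 − 0 = 2, and there is no ∂_1, so H_0 = Z^2.

(K is a triangulation of a set of 2 points.)

Hence the Betti numbers are b_0 = 2.

b_0 = 2.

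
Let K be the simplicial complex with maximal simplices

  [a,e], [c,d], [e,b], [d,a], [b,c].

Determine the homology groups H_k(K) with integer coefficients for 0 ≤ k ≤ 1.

We work with the vertex ordering a < b < c < d < e. The simplices of K, each written with vertices in increasing order, are:

  0-simplices (5): a, b, c, d, e
  1-simplices (5): ad, ae, bc, be, cd

giving chain groups C_0 ≅ Z^5, C_1 ≅ Z^5.

Boundary ∂_1: C_1 → C_0 is given by ∂[p,q] = [q] − [p].
As a 5×5 matrix over Z this has rank 4, with invariant factors (1,1,1,1).

Computing H_k = (kernel of ∂_k) / (image of ∂_{k+1}):

  H_0: rank C_0 − rank ∂_1 = 5 − 4 = 1, and the invariant factors of ∂_1 are all 1, so H_0 ≅ Z.
  H_1: rank ker ∂_1 − rank ∂_2 = (5 − 4) − 0 = 1, and there is no ∂_2, so H_1 ≅ Z.

H_0 = Z,  H_1 = Z.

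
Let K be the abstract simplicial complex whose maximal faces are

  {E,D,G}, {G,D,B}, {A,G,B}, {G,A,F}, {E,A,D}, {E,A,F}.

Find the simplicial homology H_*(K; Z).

We work with the vertex ordering A < B < D < E < F < G. The simplices of K, each written with vertices in increasing order, are:

  0-simplices (6): A, B, D, E, F, G
  1-simplices (12): AB, AD, AE, AF, AG, BD, BG, DE, DG, EF, EG, FG
  2-simplices (6): ABG, ADE, AEF, AFG, BDG, DEG

so the chain groups are C_0 ≅ Z^6, C_1 ≅ Z^12, C_2 ≅ Z^6.

Boundary ∂_1: C_1 → C_0 maps an edge to its endpoints' difference, ∂[p,q] = q − p. For instance
  ∂BG = G − B.
The resulting 6×12 matrix has rank 5, and its Smith normal form has invariant factors (1,1,1,1,1).

Boundary ∂_2: C_2 → C_1 maps a triangle to the signed sum of its edges. For instance
  ∂DEG = EG − DG + DE,
  ∂AEF = EF − AF + AE.
The resulting 12×6 matrix has rank 6, and its Smith normal form has invariant factors (1,1,1,1,1,1).

From H_k ≅ ker(∂_k) / im(∂_{k+1}) we obtain:

  H_0: rank C_0 − rank ∂_1 = 6 − 5 = 1, and the invariant factors of ∂_1 are all 1, so H_0 ≅ Z.
  H_1: rank ker ∂_1 − rank ∂_2 = (12 − 5) − 6 = 1, and the invariant factors of ∂_2 are all 1, so H_1 ≅ Z.
  H_2: rank ker ∂_2 − rank ∂_3 = (6 − 6) − 0 = 0, and there is no ∂_3, so H_2 ≅ 0.

(K is a triangulation of the cylinder S^1 x I.)

H_0 ≅ Z,  H_1 ≅ Z,  H_2 = 0.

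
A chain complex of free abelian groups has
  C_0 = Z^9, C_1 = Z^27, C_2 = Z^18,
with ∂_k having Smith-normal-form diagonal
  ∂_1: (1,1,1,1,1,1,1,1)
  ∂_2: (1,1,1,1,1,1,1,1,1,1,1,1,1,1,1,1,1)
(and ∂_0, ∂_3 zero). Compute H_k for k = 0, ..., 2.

H_0: b_0 = 9 − 0 − 8 = 1; torsion from ∂_1 factors > 1: none. So H_0 = Z.
H_1: b_1 = 27 − 8 − 17 = 2; torsion from ∂_2 factors > 1: none. So H_1 = Z^2.
H_2: b_2 = 18 − 17 − 0 = 1; torsion from ∂_3 factors > 1: none. So H_2 = Z.

H_0 = Z,  H_1 = Z^2,  H_2 = Z.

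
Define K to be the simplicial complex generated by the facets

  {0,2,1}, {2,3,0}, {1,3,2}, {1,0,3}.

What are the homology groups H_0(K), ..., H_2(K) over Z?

We work with the vertex ordering 0 < 1 < 2 < 3. The simplices of K, each written with vertices in increasing order, are:

  0-simplices (4): [0], [1], [2], [3]
  1-simplices (6): [0,1], [0,2], [0,3], [1,2], [1,3], [2,3]
  2-simplices (4): [0,1,2], [0,1,3], [0,2,3], [1,2,3]

so the chain groups are C_0 ≅ Z^4, C_1 ≅ Z^6, C_2 ≅ Z^4.

Boundary ∂_1: C_1 → C_0 maps an edge to its endpoints' difference, ∂[p,q] = q − p. For instance
  ∂[2,3] = [3] − [2].
The 4×6 boundary matrix has rank 3 and Smith normal form diag(1,1,1).

The boundary map ∂_2: C_2 → C_1 acts by ∂[p,q,r] = [q,r] − [p,r] + [p,q]. For instance
  ∂[0,1,2] = [1,2] − [0,2] + [0,1],
  ∂[1,2,3] = [2,3] − [1,3] + [1,2].
This gives a 6×4 integer matrix of rank 3; reducing to Smith normal form yields diagonal entries (1,1,1).

From H_k ≅ ker(∂_k) / im(∂_{k+1}) we obtain:

  H_0: rank C_0 − rank ∂_1 = 4 − 3 = 1, and the invariant factors of ∂_1 are all 1, so H_0 ≅ Z.
  H_1: rank ker ∂_1 − rank ∂_2 = (6 − 3) − 3 = 0, and the invariant factors of ∂_2 are all 1, so H_1 ≅ 0.
  H_2: rank ker ∂_2 − rank ∂_3 = (4 − 3) − 0 = 1, and there is no ∂_3, so H_2 ≅ Z.

H_0 ≅ Z,  H_1 = 0,  H_2 ≅ Z.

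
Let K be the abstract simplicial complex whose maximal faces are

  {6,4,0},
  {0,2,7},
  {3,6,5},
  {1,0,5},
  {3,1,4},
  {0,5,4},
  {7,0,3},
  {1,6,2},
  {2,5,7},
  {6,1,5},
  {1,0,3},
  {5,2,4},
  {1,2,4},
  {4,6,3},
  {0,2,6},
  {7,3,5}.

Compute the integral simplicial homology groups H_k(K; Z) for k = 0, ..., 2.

H_0 ≅ Z,  H_1 ≅ Z^2,  H_2 ≅ Z.

We work with the vertex ordering 0 < 1 < 2 < 3 < 4 < 5 < 6 < 7. The simplices of K, each written with vertices in increasing order, are:

  0-simplices (8): [0], [1], [2], [3], [4], [5], [6], [7]
  1-simplices (24): (24 of them)
  2-simplices (16): [0,1,3], [0,1,5], [0,2,6], [0,2,7], [0,3,7], [0,4,5], [0,4,6], [1,2,4], [1,2,6], [1,3,4], [1,5,6], [2,4,5], [2,5,7], [3,4,6], [3,5,6], [3,5,7]

giving chain groups C_0 ≅ Z^8, C_1 ≅ Z^24, C_2 ≅ Z^16.

The boundary map ∂_1: C_1 → C_0 is given by ∂[p,q] = [q] − [p].
The resulting 8×24 matrix has rank 7, and its Smith normal form has invariant factors (1,1,1,1,1,1,1).

∂_2: C_2 → C_1 sends each 2-simplex [p,q,r] to [q,r] − [p,r] + [p,q]. For instance
  ∂[0,2,7] = [2,7] − [0,7] + [0,2],
  ∂[3,5,7] = [5,7] − [3,7] + [3,5].
The 24×16 boundary matrix has rank 15 and Smith normal form diag(1,1,1,1,1,1,1,1,1,1,1,1,1,1,1).

Now H_k = ker ∂_k / im ∂_{k+1}, so:

  H_0: rank C_0 − rank ∂_1 = 8 − 7 = 1, and the invariant factors of ∂_1 are all 1, so H_0 ≅ Z.
  H_1: rank ker ∂_1 − rank ∂_2 = (24 − 7) − 15 = 2, and the invariant factors of ∂_2 are all 1, so H_1 ≅ Z^2.
  H_2: rank ker ∂_2 − rank ∂_3 = (16 − 15) − 0 = 1, and there is no ∂_3, so H_2 ≅ Z.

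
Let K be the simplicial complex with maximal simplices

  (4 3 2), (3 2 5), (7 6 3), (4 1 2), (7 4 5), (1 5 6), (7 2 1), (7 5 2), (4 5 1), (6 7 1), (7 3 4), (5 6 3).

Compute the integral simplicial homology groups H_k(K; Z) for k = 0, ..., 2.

Order the vertices as 1 < 2 < 3 < 4 < 5 < 6 < 7. Listing each simplex with vertices in this order, K has dimension 2 with simplices:

  0-simplices (7): [1], [2], [3], [4], [5], [6], [7]
  1-simplices (18): [1,2], [1,4], [1,5], [1,6], [1,7], [2,3], [2,4], [2,5], [2,7], [3,4], [3,5], [3,6], [3,7], [4,5], [4,7], [5,6], [5,7], [6,7]
  2-simplices (12): [1,2,4], [1,2,7], [1,4,5], [1,5,6], [1,6,7], [2,3,4], [2,3,5], [2,5,7], [3,4,7], [3,5,6], [3,6,7], [4,5,7]

giving chain groups C_0 ≅ Z^7, C_1 ≅ Z^18, C_2 ≅ Z^12.

Boundary ∂_1: C_1 → C_0 sends each edge [p,q] (with p < q) to q − p. For instance
  ∂[2,7] = [7] − [2].
The resulting 7×18 matrix has rank 6, and its Smith normal form has invariant factors (1,1,1,1,1,1).

The boundary map ∂_2: C_2 → C_1 maps a triangle to the signed sum of its edges. For instance
  ∂[1,2,4] = [2,4] − [1,4] + [1,2],
  ∂[1,6,7] = [6,7] − [1,7] + [1,6].
The resulting 18×12 matrix has rank 12, and its Smith normal form has invariant factors (1,1,1,1,1,1,1,1,1,1,1,2).

Now H_k = ker ∂_k / im ∂_{k+1}, so:

  H_0: rank C_0 − rank ∂_1 = 7 − 6 = 1, and the invariant factors of ∂_1 are all 1, so H_0 ≅ Z.
  H_1: rank ker ∂_1 − rank ∂_2 = (18 − 6) − 12 = 0, and ∂_2 has invariant factor 2 > 1, so H_1 ≅ Z/2Z.
  H_2: rank ker ∂_2 − rank ∂_3 = (12 − 12) − 0 = 0, and there is no ∂_3, so H_2 ≅ 0.

As a check, the Euler characteristic is 7 − 18 + 12 = 1, which agrees with 1 − 0 + 0 = 1.

H_0 ≅ Z,  H_1 ≅ Z/2Z,  H_2 = 0.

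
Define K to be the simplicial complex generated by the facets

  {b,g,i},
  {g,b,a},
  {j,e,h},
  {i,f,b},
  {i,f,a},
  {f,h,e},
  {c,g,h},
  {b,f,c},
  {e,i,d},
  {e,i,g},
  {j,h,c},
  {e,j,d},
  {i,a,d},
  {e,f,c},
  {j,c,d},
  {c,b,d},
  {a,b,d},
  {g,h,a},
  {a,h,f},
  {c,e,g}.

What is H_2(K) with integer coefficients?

H_2 = 0.

Fix the vertex order a < b < c < d < e < f < g < h < i < j and write every simplex with vertices in increasing order. Then dim K = 2 and the simplices of K are:

  0-simplices (10): a, b, c, d, e, f, g, h, i, j
  1-simplices (30): ab, ad, af, ag, ah, ai, bc, bd, bf, bg, bi, cd, ce, cf, cg, ch, cj, de, di, dj, ef, eg, eh, ei, ej, fh, fi, gh, gi, hj
  2-simplices (20): abd, abg, adi, afh, afi, agh, bcd, bcf, bfi, bgi, cdj, cef, ceg, cgh, chj, dei, dej, efh, egi, ehj

Hence C_0 ≅ Z^10, C_1 ≅ Z^30, C_2 ≅ Z^20.

∂_1: C_1 → C_0 is given by ∂[p,q] = [q] − [p].
The resulting 10×30 matrix has rank 9, and its Smith normal form has invariant factors (1,1,1,1,1,1,1,1,1).

Boundary ∂_2: C_2 → C_1 acts by ∂[p,q,r] = [q,r] − [p,r] + [p,q]. For instance
  ∂cdj = dj − cj + cd,
  ∂dei = ei − di + de.
This gives a 30×20 integer matrix of rank 20; reducing to Smith normal form yields diagonal entries (1,1,1,1,1,1,1,1,1,1,1,1,1,1,1,1,1,1,1,2).

From H_k ≅ ker(∂_k) / im(∂_{k+1}) we obtain:

  H_2: rank ker ∂_2 − rank ∂_3 = (20 − 20) − 0 = 0, and there is no ∂_3, so H_2 = 0.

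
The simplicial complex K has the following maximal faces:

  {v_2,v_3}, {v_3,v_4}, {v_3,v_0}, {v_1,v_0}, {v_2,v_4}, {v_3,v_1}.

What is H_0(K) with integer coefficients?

H_0 ≅ Z.

Fix the vertex order v_0 < v_1 < v_2 < v_3 < v_4 and write every simplex with vertices in increasing order. Then dim K = 1 and the simplices of K are:

  0-simplices (5): [v_0], [v_1], [v_2], [v_3], [v_4]
  1-simplices (6): [v_0,v_1], [v_0,v_3], [v_1,v_3], [v_2,v_3], [v_2,v_4], [v_3,v_4]

Hence C_0 ≅ Z^5, C_1 ≅ Z^6.

The boundary map ∂_1: C_1 → C_0 maps an edge to its endpoints' difference, ∂[p,q] = q − p.
As a 5×6 matrix over Z this has rank 4, with invariant factors (1,1,1,1).

Reading off H_k = ker ∂_k / im ∂_{k+1}:

  H_0: rank C_0 − rank ∂_1 = 5 − 4 = 1, and the invariant factors of ∂_1 are all 1, so H_0 ≅ Z.

(K is a triangulation of a wedge of 2 circles.)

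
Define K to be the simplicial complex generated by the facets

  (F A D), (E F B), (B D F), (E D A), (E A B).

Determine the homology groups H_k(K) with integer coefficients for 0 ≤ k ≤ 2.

K has 5 vertices, 10 edges, 5 triangles.
rank ∂_0 = 0, rank ∂_1 = 4 ⇒ b_0 = 5 − 0 − 4 = 1; all invariant factors of ∂_1 are 1 so no torsion. So H_0 = Z.
rank ∂_1 = 4, rank ∂_2 = 5 ⇒ b_1 = 10 − 4 − 5 = 1; all invariant factors of ∂_2 are 1 so no torsion. So H_1 = Z.
rank ∂_2 = 5, rank ∂_3 = 0 ⇒ b_2 = 5 − 5 − 0 = 0. So H_2 = 0.

H_0 ≅ Z,  H_1 ≅ Z,  H_2 = 0.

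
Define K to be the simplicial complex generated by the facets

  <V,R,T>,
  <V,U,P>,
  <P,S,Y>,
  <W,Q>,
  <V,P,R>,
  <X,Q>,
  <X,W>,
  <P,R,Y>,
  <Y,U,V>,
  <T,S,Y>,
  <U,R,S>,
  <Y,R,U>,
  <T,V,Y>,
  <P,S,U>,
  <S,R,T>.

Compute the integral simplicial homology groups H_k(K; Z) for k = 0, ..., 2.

H_0 ≅ Z^2,  H_1 ≅ Z ⊕ Z/2,  H_2 = 0.

Fix the vertex order P < Q < R < S < T < U < V < W < X < Y and write every simplex with vertices in increasing order. Then dim K = 2 and the simplices of K are:

  0-simplices (10): P, Q, R, S, T, U, V, W, X, Y
  1-simplices (21): PR, PS, PU, PV, PY, QW, QX, RS, RT, RU, RV, RY, ST, SU, SY, TV, TY, UV, UY, VY, WX
  2-simplices (12): PRV, PRY, PSU, PSY, PUV, RST, RSU, RTV, RUY, STY, TVY, UVY

Hence C_0 ≅ Z^10, C_1 ≅ Z^21, C_2 ≅ Z^12.

∂_1: C_1 → C_0 sends each edge [p,q] (with p < q) to q − p.
This gives a 10×21 integer matrix of rank 8; reducing to Smith normal form yields diagonal entries (1,1,1,1,1,1,1,1).

∂_2: C_2 → C_1 sends each 2-simplex [p,q,r] to [q,r] − [p,r] + [p,q]. For instance
  ∂TVY = VY − TY + TV,
  ∂UVY = VY − UY + UV.
This gives a 21×12 integer matrix of rank 12; reducing to Smith normal form yields diagonal entries (1,1,1,1,1,1,1,1,1,1,1,2).

From H_k ≅ ker(∂_k) / im(∂_{k+1}) we obtain:

  H_0: rank C_0 − rank ∂_1 = 10 − 8 = 2, and the invariant factors of ∂_1 are all 1, so H_0 ≅ Z^2.
  H_1: rank ker ∂_1 − rank ∂_2 = (21 − 8) − 12 = 1, and ∂_2 has invariant factor 2 > 1, so H_1 ≅ Z ⊕ Z/2.
  H_2: rank ker ∂_2 − rank ∂_3 = (12 − 12) − 0 = 0, and there is no ∂_3, so H_2 ≅ 0.

(K is a triangulation of the disjoint union of the real projective plane RP^2 and the circle S^1.)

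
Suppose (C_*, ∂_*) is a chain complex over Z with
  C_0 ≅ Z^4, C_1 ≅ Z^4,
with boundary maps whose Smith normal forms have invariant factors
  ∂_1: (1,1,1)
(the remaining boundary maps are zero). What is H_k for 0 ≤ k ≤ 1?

H_0: b_0 = 4 − 0 − 3 = 1; torsion from ∂_1 factors > 1: none. So H_0 ≅ Z.
H_1: b_1 = 4 − 3 − 0 = 1; torsion from ∂_2 factors > 1: none. So H_1 ≅ Z.

H_0 ≅ Z,  H_1 ≅ Z.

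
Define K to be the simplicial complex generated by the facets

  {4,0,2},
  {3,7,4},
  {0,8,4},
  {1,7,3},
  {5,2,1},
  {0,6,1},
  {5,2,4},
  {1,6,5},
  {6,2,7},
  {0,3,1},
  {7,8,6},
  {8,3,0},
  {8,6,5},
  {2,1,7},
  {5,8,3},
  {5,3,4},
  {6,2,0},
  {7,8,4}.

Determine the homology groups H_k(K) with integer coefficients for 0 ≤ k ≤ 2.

K has 9 vertices, 27 edges, 18 triangles.
rank ∂_0 = 0, rank ∂_1 = 8 ⇒ b_0 = 9 − 0 − 8 = 1; all invariant factors of ∂_1 are 1 so no torsion. So H_0 = Z.
rank ∂_1 = 8, rank ∂_2 = 18 ⇒ b_1 = 27 − 8 − 18 = 1; ∂_2 has invariant factor(s) [2] giving torsion. So H_1 = Z ⊕ Z_2.
rank ∂_2 = 18, rank ∂_3 = 0 ⇒ b_2 = 18 − 18 − 0 = 0. So H_2 = 0.

H_0 ≅ Z,  H_1 ≅ Z ⊕ Z_2,  H_2 = 0.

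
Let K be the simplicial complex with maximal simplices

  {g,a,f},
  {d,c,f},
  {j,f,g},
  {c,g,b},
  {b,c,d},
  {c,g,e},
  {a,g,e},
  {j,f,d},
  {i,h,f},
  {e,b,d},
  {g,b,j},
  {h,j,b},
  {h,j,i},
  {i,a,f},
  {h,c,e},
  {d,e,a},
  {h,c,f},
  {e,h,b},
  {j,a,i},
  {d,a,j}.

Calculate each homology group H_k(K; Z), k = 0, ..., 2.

H_0 = Z,  H_1 = Z × Z/2,  H_2 = 0.

Fix the vertex order a < b < c < d < e < f < g < h < i < j and write every simplex with vertices in increasing order. Then dim K = 2 and the simplices of K are:

  0-simplices (10): a, b, c, d, e, f, g, h, i, j
  1-simplices (30): ad, ae, af, ag, ai, aj, bc, bd, be, bg, bh, bj, cd, ce, cf, cg, ch, de, df, dj, eg, eh, fg, fh, fi, fj, gj, hi, hj, ij
  2-simplices (20): ade, adj, aeg, afg, afi, aij, bcd, bcg, bde, beh, bgj, bhj, cdf, ceg, ceh, cfh, dfj, fgj, fhi, hij

Hence C_0 ≅ Z^10, C_1 ≅ Z^30, C_2 ≅ Z^20.

Boundary ∂_1: C_1 → C_0 maps an edge to its endpoints' difference, ∂[p,q] = q − p. For instance
  ∂aj = j − a.
The 10×30 boundary matrix has rank 9 and Smith normal form diag(1,1,1,1,1,1,1,1,1).

Boundary ∂_2: C_2 → C_1 sends each 2-simplex [p,q,r] to [q,r] − [p,r] + [p,q]. For instance
  ∂bcg = cg − bg + bc,
  ∂cdf = df − cf + cd.
This gives a 30×20 integer matrix of rank 20; reducing to Smith normal form yields diagonal entries (1,1,1,1,1,1,1,1,1,1,1,1,1,1,1,1,1,1,1,2).

Reading off H_k = ker ∂_k / im ∂_{k+1}:

  H_0: rank C_0 − rank ∂_1 = 10 − 9 = 1, and the invariant factors of ∂_1 are all 1, so H_0 = Z.
  H_1: rank ker ∂_1 − rank ∂_2 = (30 − 9) − 20 = 1, and ∂_2 has invariant factor 2 > 1, so H_1 = Z × Z/2.
  H_2: rank ker ∂_2 − rank ∂_3 = (20 − 20) − 0 = 0, and there is no ∂_3, so H_2 = 0.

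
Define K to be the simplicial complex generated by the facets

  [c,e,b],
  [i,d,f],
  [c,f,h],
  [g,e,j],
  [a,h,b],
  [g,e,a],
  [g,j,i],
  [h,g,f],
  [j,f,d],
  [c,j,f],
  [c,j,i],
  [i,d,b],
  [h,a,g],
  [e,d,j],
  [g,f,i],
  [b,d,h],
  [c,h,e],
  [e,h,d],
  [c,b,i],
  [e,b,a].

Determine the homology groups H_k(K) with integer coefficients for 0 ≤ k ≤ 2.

H_0 ≅ Z,  H_1 ≅ Z ⊕ Z/2,  H_2 = 0.

We work with the vertex ordering a < b < c < d < e < f < g < h < i < j. The simplices of K, each written with vertices in increasing order, are:

  0-simplices (10): a, b, c, d, e, f, g, h, i, j
  1-simplices (30): ab, ae, ag, ah, bc, bd, be, bh, bi, ce, cf, ch, ci, cj, de, df, dh, di, dj, eg, eh, ej, fg, fh, fi, fj, gh, gi, gj, ij
  2-simplices (20): abe, abh, aeg, agh, bce, bci, bdh, bdi, ceh, cfh, cfj, cij, deh, dej, dfi, dfj, egj, fgh, fgi, gij

giving chain groups C_0 ≅ Z^10, C_1 ≅ Z^30, C_2 ≅ Z^20.

The boundary map ∂_1: C_1 → C_0 maps an edge to its endpoints' difference, ∂[p,q] = q − p.
This gives a 10×30 integer matrix of rank 9; reducing to Smith normal form yields diagonal entries (1,1,1,1,1,1,1,1,1).

The boundary map ∂_2: C_2 → C_1 acts by ∂[p,q,r] = [q,r] − [p,r] + [p,q]. For instance
  ∂abe = be − ae + ab,
  ∂ceh = eh − ch + ce.
The resulting 30×20 matrix has rank 20, and its Smith normal form has invariant factors (1,1,1,1,1,1,1,1,1,1,1,1,1,1,1,1,1,1,1,2).

From H_k ≅ ker(∂_k) / im(∂_{k+1}) we obtain:

  H_0: rank C_0 − rank ∂_1 = 10 − 9 = 1, and the invariant factors of ∂_1 are all 1, so H_0 = Z.
  H_1: rank ker ∂_1 − rank ∂_2 = (30 − 9) − 20 = 1, and ∂_2 has invariant factor 2 > 1, so H_1 = Z ⊕ Z/2.
  H_2: rank ker ∂_2 − rank ∂_3 = (20 − 20) − 0 = 0, and there is no ∂_3, so H_2 = 0.

(K is a triangulation of the Klein bottle.)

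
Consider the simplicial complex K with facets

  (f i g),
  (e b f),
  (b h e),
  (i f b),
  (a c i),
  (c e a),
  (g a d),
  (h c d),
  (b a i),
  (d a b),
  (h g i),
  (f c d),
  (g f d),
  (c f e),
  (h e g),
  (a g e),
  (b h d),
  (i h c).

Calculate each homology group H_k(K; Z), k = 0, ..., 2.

H_0 ≅ Z,  H_1 ≅ Z^2,  H_2 ≅ Z.

Take the total order a < b < c < d < e < f < g < h < i on the vertex set. Then K (dimension 2) consists of the simplices:

  0-simplices (9): a, b, c, d, e, f, g, h, i
  1-simplices (27): ab, ac, ad, ae, ag, ai, bd, be, bf, bh, bi, cd, ce, cf, ch, ci, df, dg, dh, ef, eg, eh, fg, fi, gh, gi, hi
  2-simplices (18): abd, abi, ace, aci, adg, aeg, bdh, bef, beh, bfi, cdf, cdh, cef, chi, dfg, egh, fgi, ghi

giving chain groups C_0 ≅ Z^9, C_1 ≅ Z^27, C_2 ≅ Z^18.

The boundary map ∂_1: C_1 → C_0 is given by ∂[p,q] = [q] − [p].
As a 9×27 matrix over Z this has rank 8, with invariant factors (1,1,1,1,1,1,1,1).

∂_2: C_2 → C_1 acts by ∂[p,q,r] = [q,r] − [p,r] + [p,q]. For instance
  ∂aeg = eg − ag + ae,
  ∂bef = ef − bf + be.
As a 27×18 matrix over Z this has rank 17, with invariant factors (1,1,1,1,1,1,1,1,1,1,1,1,1,1,1,1,1).

From H_k ≅ ker(∂_k) / im(∂_{k+1}) we obtain:

  H_0: rank C_0 − rank ∂_1 = 9 − 8 = 1, and the invariant factors of ∂_1 are all 1, so H_0 ≅ Z.
  H_1: rank ker ∂_1 − rank ∂_2 = (27 − 8) − 17 = 2, and the invariant factors of ∂_2 are all 1, so H_1 ≅ Z^2.
  H_2: rank ker ∂_2 − rank ∂_3 = (18 − 17) − 0 = 1, and there is no ∂_3, so H_2 ≅ Z.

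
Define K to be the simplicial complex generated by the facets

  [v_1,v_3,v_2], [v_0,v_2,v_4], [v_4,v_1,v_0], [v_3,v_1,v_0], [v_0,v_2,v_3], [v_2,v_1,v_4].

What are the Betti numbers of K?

K has 5 vertices, 9 edges, 6 triangles.
rank ∂_0 = 0, rank ∂_1 = 4 ⇒ b_0 = 5 − 0 − 4 = 1; all invariant factors of ∂_1 are 1 so no torsion. So H_0 ≅ Z.
rank ∂_1 = 4, rank ∂_2 = 5 ⇒ b_1 = 9 − 4 − 5 = 0; all invariant factors of ∂_2 are 1 so no torsion. So H_1 ≅ 0.
rank ∂_2 = 5, rank ∂_3 = 0 ⇒ b_2 = 6 − 5 − 0 = 1. So H_2 ≅ Z.

b_0 = 1, b_1 = 0, b_2 = 1.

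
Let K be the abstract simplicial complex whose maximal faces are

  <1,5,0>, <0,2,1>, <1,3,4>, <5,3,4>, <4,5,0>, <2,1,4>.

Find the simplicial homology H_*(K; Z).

K has 6 vertices, 12 edges, 6 triangles.
rank ∂_0 = 0, rank ∂_1 = 5 ⇒ b_0 = 6 − 0 − 5 = 1; all invariant factors of ∂_1 are 1 so no torsion. So H_0 = Z.
rank ∂_1 = 5, rank ∂_2 = 6 ⇒ b_1 = 12 − 5 − 6 = 1; all invariant factors of ∂_2 are 1 so no torsion. So H_1 = Z.
rank ∂_2 = 6, rank ∂_3 = 0 ⇒ b_2 = 6 − 6 − 0 = 0. So H_2 = 0.

H_0 ≅ Z,  H_1 ≅ Z,  H_2 = 0.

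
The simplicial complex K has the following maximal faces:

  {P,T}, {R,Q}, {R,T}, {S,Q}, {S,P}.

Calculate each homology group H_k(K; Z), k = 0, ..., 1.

H_0 = Z,  H_1 = Z.

Take the total order P < Q < R < S < T on the vertex set. Then K (dimension 1) consists of the simplices:

  0-simplices (5): P, Q, R, S, T
  1-simplices (5): PS, PT, QR, QS, RT

Hence C_0 ≅ Z^5, C_1 ≅ Z^5.

Boundary ∂_1: C_1 → C_0 sends each edge [p,q] (with p < q) to q − p.
The resulting 5×5 matrix has rank 4, and its Smith normal form has invariant factors (1,1,1,1).

Computing H_k = (kernel of ∂_k) / (image of ∂_{k+1}):

  H_0: rank C_0 − rank ∂_1 = 5 − 4 = 1, and the invariant factors of ∂_1 are all 1, so H_0 = Z.
  H_1: rank ker ∂_1 − rank ∂_2 = (5 − 4) − 0 = 1, and there is no ∂_2, so H_1 = Z.

(K is a triangulation of the circle S^1.)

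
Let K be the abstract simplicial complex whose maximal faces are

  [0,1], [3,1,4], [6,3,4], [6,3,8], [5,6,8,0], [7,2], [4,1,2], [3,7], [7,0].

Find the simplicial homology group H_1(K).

H_1 ≅ Z^3.

Order the vertices as 0 < 1 < 2 < 3 < 4 < 5 < 6 < 7 < 8. Listing each simplex with vertices in this order, K has dimension 3 with simplices:

  0-simplices (9): [0], [1], [2], [3], [4], [5], [6], [7], [8]
  1-simplices (18): [0,1], [0,5], [0,6], [0,7], [0,8], [1,2], [1,3], [1,4], [2,4], [2,7], [3,4], [3,6], [3,7], [3,8], [4,6], [5,6], [5,8], [6,8]
  2-simplices (8): [0,5,6], [0,5,8], [0,6,8], [1,2,4], [1,3,4], [3,4,6], [3,6,8], [5,6,8]
  3-simplices (1): [0,5,6,8]

giving chain groups C_0 ≅ Z^9, C_1 ≅ Z^18, C_2 ≅ Z^8, C_3 ≅ Z^1.

∂_1: C_1 → C_0 maps an edge to its endpoints' difference, ∂[p,q] = q − p.
The 9×18 boundary matrix has rank 8 and Smith normal form diag(1,1,1,1,1,1,1,1).

∂_2: C_2 → C_1 maps a triangle to the signed sum of its edges. For instance
  ∂[1,3,4] = [3,4] − [1,4] + [1,3],
  ∂[3,4,6] = [4,6] − [3,6] + [3,4].
This gives a 18×8 integer matrix of rank 7; reducing to Smith normal form yields diagonal entries (1,1,1,1,1,1,1).

Boundary ∂_3: C_3 → C_2 sends each 3-simplex σ to the alternating sum Σ_i (−1)^i (σ with its i-th vertex removed). For instance
  ∂[0,5,6,8] = [5,6,8] − [0,6,8] + [0,5,8] − [0,5,6].
The resulting 8×1 matrix has rank 1, and its Smith normal form has invariant factors (1).

Reading off H_k = ker ∂_k / im ∂_{k+1}:

  H_1: rank ker ∂_1 − rank ∂_2 = (18 − 8) − 7 = 3, and the invariant factors of ∂_2 are all 1, so H_1 ≅ Z^3.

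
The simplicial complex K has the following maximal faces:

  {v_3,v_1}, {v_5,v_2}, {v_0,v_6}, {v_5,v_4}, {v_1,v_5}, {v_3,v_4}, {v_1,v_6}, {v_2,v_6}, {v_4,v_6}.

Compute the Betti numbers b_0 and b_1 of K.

b_0 = 1, b_1 = 3.

Order the vertices as v_0 < v_1 < v_2 < v_3 < v_4 < v_5 < v_6. Listing each simplex with vertices in this order, K has dimension 1 with simplices:

  0-simplices (7): [v_0], [v_1], [v_2], [v_3], [v_4], [v_5], [v_6]
  1-simplices (9): [v_0,v_6], [v_1,v_3], [v_1,v_5], [v_1,v_6], [v_2,v_5], [v_2,v_6], [v_3,v_4], [v_4,v_5], [v_4,v_6]

Hence C_0 ≅ Z^7, C_1 ≅ Z^9.

∂_1: C_1 → C_0 sends each edge [p,q] (with p < q) to q − p.
As a 7×9 matrix over Z this has rank 6, with invariant factors (1,1,1,1,1,1).

Reading off H_k = ker ∂_k / im ∂_{k+1}:

  H_0: rank C_0 − rank ∂_1 = 7 − 6 = 1, and the invariant factors of ∂_1 are all 1, so H_0 = Z.
  H_1: rank ker ∂_1 − rank ∂_2 = (9 − 6) − 0 = 3, and there is no ∂_2, so H_1 = Z^3.

Hence the Betti numbers are b_0 = 1, b_1 = 3.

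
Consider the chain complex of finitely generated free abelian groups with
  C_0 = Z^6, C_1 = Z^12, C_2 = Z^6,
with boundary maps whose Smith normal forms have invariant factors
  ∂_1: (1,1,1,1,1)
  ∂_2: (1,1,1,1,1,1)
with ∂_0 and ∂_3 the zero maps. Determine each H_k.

H_0 = Z,  H_1 = Z,  H_2 = 0.

H_0: b_0 = 6 − 0 − 5 = 1; torsion from ∂_1 factors > 1: none. So H_0 = Z.
H_1: b_1 = 12 − 5 − 6 = 1; torsion from ∂_2 factors > 1: none. So H_1 = Z.
H_2: b_2 = 6 − 6 − 0 = 0; torsion from ∂_3 factors > 1: none. So H_2 = 0.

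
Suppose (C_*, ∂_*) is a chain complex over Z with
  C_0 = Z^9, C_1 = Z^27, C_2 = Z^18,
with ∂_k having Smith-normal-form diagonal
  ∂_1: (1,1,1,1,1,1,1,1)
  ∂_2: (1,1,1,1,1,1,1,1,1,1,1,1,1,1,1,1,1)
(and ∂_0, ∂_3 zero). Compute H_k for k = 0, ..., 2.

H_0 = Z,  H_1 = Z^2,  H_2 = Z.

H_0: b_0 = 9 − 0 − 8 = 1; torsion from ∂_1 factors > 1: none. So H_0 = Z.
H_1: b_1 = 27 − 8 − 17 = 2; torsion from ∂_2 factors > 1: none. So H_1 = Z^2.
H_2: b_2 = 18 − 17 − 0 = 1; torsion from ∂_3 factors > 1: none. So H_2 = Z.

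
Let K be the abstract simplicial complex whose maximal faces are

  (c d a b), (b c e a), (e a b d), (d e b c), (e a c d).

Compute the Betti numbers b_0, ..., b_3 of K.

b_0 = 1, b_1 = 0, b_2 = 0, b_3 = 1.

Fix the vertex order a < b < c < d < e and write every simplex with vertices in increasing order. Then dim K = 3 and the simplices of K are:

  0-simplices (5): a, b, c, d, e
  1-simplices (10): ab, ac, ad, ae, bc, bd, be, cd, ce, de
  2-simplices (10): abc, abd, abe, acd, ace, ade, bcd, bce, bde, cde
  3-simplices (5): abcd, abce, abde, acde, bcde

giving chain groups C_0 ≅ Z^5, C_1 ≅ Z^10, C_2 ≅ Z^10, C_3 ≅ Z^5.

∂_1: C_1 → C_0 sends each edge [p,q] (with p < q) to q − p. For instance
  ∂cd = d − c.
The resulting 5×10 matrix has rank 4, and its Smith normal form has invariant factors (1,1,1,1).

∂_2: C_2 → C_1 acts by ∂[p,q,r] = [q,r] − [p,r] + [p,q]. For instance
  ∂abc = bc − ac + ab,
  ∂ace = ce − ae + ac.
The resulting 10×10 matrix has rank 6, and its Smith normal form has invariant factors (1,1,1,1,1,1).

Boundary ∂_3: C_3 → C_2 sends each 3-simplex σ to the alternating sum Σ_i (−1)^i (σ with its i-th vertex removed). For instance
  ∂abce = bce − ace + abe − abc,
  ∂abde = bde − ade + abe − abd.
This gives a 10×5 integer matrix of rank 4; reducing to Smith normal form yields diagonal entries (1,1,1,1).

From H_k ≅ ker(∂_k) / im(∂_{k+1}) we obtain:

  H_0: rank C_0 − rank ∂_1 = 5 − 4 = 1, and the invariant factors of ∂_1 are all 1, so H_0 ≅ Z.
  H_1: rank ker ∂_1 − rank ∂_2 = (10 − 4) − 6 = 0, and the invariant factors of ∂_2 are all 1, so H_1 ≅ 0.
  H_2: rank ker ∂_2 − rank ∂_3 = (10 − 6) − 4 = 0, and the invariant factors of ∂_3 are all 1, so H_2 ≅ 0.
  H_3: rank ker ∂_3 − rank ∂_4 = (5 − 4) − 0 = 1, and there is no ∂_4, so H_3 ≅ Z.

(K is a triangulation of the 3-sphere S^3.)

Hence the Betti numbers are b_0 = 1, b_1 = 0, b_2 = 0, b_3 = 1.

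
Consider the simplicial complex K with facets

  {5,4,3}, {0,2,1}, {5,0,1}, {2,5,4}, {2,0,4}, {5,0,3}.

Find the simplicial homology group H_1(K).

H_1 = Z.

Take the total order 0 < 1 < 2 < 3 < 4 < 5 on the vertex set. Then K (dimension 2) consists of the simplices:

  0-simplices (6): [0], [1], [2], [3], [4], [5]
  1-simplices (12): [0,1], [0,2], [0,3], [0,4], [0,5], [1,2], [1,5], [2,4], [2,5], [3,4], [3,5], [4,5]
  2-simplices (6): [0,1,2], [0,1,5], [0,2,4], [0,3,5], [2,4,5], [3,4,5]

Hence C_0 ≅ Z^6, C_1 ≅ Z^12, C_2 ≅ Z^6.

Boundary ∂_1: C_1 → C_0 is given by ∂[p,q] = [q] − [p].
The 6×12 boundary matrix has rank 5 and Smith normal form diag(1,1,1,1,1).

Boundary ∂_2: C_2 → C_1 acts by ∂[p,q,r] = [q,r] − [p,r] + [p,q]. For instance
  ∂[2,4,5] = [4,5] − [2,5] + [2,4],
  ∂[0,1,2] = [1,2] − [0,2] + [0,1].
The 12×6 boundary matrix has rank 6 and Smith normal form diag(1,1,1,1,1,1).

Now H_k = ker ∂_k / im ∂_{k+1}, so:

  H_1: rank ker ∂_1 − rank ∂_2 = (12 − 5) − 6 = 1, and the invariant factors of ∂_2 are all 1, so H_1 = Z.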